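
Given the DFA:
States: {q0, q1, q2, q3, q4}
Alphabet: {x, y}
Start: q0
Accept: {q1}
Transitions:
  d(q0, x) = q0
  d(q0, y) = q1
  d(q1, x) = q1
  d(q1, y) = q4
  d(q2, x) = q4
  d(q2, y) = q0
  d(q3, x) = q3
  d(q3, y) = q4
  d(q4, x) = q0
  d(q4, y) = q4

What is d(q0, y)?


Looking up transition d(q0, y)

q1


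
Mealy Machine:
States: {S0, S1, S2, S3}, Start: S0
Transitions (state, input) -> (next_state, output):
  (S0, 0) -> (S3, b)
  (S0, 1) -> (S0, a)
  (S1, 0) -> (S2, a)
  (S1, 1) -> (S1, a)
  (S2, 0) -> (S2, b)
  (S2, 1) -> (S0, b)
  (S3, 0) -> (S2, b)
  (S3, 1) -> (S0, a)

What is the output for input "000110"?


Step-by-step:
  (S0, 0) -> (S3, b)
  (S3, 0) -> (S2, b)
  (S2, 0) -> (S2, b)
  (S2, 1) -> (S0, b)
  (S0, 1) -> (S0, a)
  (S0, 0) -> (S3, b)

"bbbbab"


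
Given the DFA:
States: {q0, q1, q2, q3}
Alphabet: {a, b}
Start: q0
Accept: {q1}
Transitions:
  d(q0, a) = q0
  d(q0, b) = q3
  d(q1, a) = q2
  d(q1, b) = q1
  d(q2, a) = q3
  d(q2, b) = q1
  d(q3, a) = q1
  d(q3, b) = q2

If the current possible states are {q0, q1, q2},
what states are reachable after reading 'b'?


Apply transition on 'b' from each current state:
  d(q0, b) = q3
  d(q1, b) = q1
  d(q2, b) = q1

{q1, q3}


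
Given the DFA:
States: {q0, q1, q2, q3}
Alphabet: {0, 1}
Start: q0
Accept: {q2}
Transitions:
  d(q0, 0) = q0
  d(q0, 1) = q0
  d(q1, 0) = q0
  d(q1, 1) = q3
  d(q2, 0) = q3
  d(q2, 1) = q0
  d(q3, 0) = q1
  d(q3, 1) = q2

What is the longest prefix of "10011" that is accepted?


Run the DFA, marking each prefix where the state is accepting:
  "" -> q0 [reject]
  "1" -> q0 [reject]
  "10" -> q0 [reject]
  "100" -> q0 [reject]
  "1001" -> q0 [reject]
  "10011" -> q0 [reject]

No prefix is accepted


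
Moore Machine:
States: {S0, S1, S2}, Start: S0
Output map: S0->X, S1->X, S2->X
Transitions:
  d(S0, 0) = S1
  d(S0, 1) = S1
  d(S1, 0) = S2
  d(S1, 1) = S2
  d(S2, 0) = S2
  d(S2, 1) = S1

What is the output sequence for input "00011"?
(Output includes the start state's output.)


Start: S0 (output X)
  --0--> S1 (output X)
  --0--> S2 (output X)
  --0--> S2 (output X)
  --1--> S1 (output X)
  --1--> S2 (output X)

"XXXXXX"


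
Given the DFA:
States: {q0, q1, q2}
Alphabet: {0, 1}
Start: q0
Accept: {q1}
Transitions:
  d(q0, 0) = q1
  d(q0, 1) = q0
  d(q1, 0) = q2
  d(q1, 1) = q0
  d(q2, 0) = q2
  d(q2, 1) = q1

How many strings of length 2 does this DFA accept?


Enumerating all length-2 strings:
  "00" -> q2 [reject]
  "01" -> q0 [reject]
  "10" -> q1 [accept]
  "11" -> q0 [reject]

1 out of 4


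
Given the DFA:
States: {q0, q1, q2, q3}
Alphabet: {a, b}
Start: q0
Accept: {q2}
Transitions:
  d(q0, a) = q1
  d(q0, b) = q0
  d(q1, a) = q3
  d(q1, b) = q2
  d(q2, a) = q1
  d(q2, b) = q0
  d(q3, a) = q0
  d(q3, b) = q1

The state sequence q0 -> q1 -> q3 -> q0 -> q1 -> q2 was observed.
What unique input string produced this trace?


Trace back each transition to find the symbol:
  q0 --[a]--> q1
  q1 --[a]--> q3
  q3 --[a]--> q0
  q0 --[a]--> q1
  q1 --[b]--> q2

"aaaab"


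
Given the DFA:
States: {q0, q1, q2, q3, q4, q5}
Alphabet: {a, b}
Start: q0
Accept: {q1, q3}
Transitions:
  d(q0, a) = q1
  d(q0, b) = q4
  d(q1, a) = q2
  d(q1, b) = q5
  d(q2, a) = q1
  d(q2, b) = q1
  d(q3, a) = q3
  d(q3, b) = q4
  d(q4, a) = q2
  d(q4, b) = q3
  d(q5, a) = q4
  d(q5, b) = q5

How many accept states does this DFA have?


Accept states listed: {q1, q3}
Counting: q1(1) q3(2)

2


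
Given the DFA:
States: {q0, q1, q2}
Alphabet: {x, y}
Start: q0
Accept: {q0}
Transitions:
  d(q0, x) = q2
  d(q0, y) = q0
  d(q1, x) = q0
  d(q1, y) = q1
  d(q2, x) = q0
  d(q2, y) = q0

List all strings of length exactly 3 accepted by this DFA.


All strings of length 3: 8 total
Accepted: 5

"xxy", "xyy", "yxx", "yxy", "yyy"


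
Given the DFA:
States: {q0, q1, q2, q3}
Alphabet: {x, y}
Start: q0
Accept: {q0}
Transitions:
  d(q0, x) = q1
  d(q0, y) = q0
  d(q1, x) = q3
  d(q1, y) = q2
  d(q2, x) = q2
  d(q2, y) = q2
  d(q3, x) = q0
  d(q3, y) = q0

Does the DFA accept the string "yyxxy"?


Trace: q0 -> q0 -> q0 -> q1 -> q3 -> q0
Final state: q0
Accept states: {q0}

Yes, accepted (final state q0 is an accept state)


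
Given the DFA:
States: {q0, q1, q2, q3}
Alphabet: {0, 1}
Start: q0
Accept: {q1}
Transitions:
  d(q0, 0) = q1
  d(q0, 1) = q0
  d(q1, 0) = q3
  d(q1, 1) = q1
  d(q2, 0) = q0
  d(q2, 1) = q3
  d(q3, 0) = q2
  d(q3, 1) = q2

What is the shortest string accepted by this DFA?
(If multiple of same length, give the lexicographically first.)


BFS by string length (lex-first path to each state shown):
  len 0: q0<-""
  len 1: q0<-"1", q1<-"0"
Found accept state at length 1.

"0"


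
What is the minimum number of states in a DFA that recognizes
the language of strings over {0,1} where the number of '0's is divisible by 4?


States track (count of '0') mod 4.
Need 4 states: one per remainder 0..3; accept = remainder 0.

4


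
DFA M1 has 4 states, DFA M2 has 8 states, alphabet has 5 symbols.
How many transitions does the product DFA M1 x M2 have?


Product DFA has 4 * 8 = 32 states.
Each has 5 transitions: 32 * 5 = 160

160


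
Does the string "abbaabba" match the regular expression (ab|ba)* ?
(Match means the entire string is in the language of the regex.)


|string| = 8; first = 'a'; last = 'a'

Yes, "abbaabba" matches (ab|ba)*


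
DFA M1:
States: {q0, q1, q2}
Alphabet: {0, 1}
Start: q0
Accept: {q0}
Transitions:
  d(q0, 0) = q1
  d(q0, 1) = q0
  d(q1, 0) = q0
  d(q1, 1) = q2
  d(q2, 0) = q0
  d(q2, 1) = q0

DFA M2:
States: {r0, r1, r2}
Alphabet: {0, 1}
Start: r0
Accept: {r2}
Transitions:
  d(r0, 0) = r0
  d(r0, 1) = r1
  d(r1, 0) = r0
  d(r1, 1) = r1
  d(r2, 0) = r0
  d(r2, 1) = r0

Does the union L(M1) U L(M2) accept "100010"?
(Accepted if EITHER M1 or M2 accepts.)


M1: final=q0 accepted=True
M2: final=r0 accepted=False

Yes, union accepts


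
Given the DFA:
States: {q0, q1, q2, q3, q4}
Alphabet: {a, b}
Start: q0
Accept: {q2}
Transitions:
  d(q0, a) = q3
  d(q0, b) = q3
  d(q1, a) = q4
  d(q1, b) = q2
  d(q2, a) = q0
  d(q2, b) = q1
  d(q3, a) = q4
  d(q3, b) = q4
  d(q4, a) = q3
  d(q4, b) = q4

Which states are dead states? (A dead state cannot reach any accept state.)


Forward reachability from each state:
  q0 -> reaches {q0, q3, q4}, no accept state (dead)
  q1 -> reaches accept state q2 (live)
  q2 -> reaches accept state q2 (live)
  q3 -> reaches {q3, q4}, no accept state (dead)
  q4 -> reaches {q3, q4}, no accept state (dead)

{q0, q3, q4}


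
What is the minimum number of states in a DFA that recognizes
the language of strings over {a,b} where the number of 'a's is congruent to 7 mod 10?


States track (count of 'a') mod 10.
Need 10 states: one per remainder 0..9; accept = remainder 7.

10


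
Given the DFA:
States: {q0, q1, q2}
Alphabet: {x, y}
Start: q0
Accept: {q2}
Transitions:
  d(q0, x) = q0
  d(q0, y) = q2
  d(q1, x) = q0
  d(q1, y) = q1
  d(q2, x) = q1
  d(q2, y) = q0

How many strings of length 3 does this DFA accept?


Enumerating all length-3 strings:
  "xxx" -> q0 [reject]
  "xxy" -> q2 [accept]
  "xyx" -> q1 [reject]
  "xyy" -> q0 [reject]
  "yxx" -> q0 [reject]
  "yxy" -> q1 [reject]
  "yyx" -> q0 [reject]
  "yyy" -> q2 [accept]

2 out of 8


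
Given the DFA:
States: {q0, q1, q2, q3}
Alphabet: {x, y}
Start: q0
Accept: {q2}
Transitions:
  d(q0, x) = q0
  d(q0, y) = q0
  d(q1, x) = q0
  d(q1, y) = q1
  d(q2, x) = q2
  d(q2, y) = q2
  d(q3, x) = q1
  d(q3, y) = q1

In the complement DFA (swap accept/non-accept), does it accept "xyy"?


Trace: q0 -> q0 -> q0 -> q0
Final: q0
Original accept: {q2}
Complement: q0 is not in original accept

Yes, complement accepts (original rejects)


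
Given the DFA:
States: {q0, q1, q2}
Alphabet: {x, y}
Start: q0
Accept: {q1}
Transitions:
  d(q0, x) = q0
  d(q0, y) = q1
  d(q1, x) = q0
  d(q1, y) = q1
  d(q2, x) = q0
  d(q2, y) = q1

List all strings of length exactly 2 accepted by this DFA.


All strings of length 2: 4 total
Accepted: 2

"xy", "yy"


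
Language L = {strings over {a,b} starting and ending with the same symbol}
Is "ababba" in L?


first = 'a', last = 'a'

Yes, "ababba" is in L


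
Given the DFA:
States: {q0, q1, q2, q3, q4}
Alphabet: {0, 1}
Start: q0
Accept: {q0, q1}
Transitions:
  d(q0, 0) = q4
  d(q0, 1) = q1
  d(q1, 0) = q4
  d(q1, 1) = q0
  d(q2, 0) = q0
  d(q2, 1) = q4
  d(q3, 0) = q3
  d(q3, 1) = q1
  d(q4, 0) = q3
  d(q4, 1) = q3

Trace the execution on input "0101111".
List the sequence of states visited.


Input: 0101111
d(q0, 0) = q4
d(q4, 1) = q3
d(q3, 0) = q3
d(q3, 1) = q1
d(q1, 1) = q0
d(q0, 1) = q1
d(q1, 1) = q0


q0 -> q4 -> q3 -> q3 -> q1 -> q0 -> q1 -> q0


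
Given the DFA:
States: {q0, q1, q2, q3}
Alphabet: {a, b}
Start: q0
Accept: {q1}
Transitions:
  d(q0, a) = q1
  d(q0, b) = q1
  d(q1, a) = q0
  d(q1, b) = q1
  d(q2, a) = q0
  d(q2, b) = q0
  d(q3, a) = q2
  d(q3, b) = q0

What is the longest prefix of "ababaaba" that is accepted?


Run the DFA, marking each prefix where the state is accepting:
  "" -> q0 [reject]
  "a" -> q1 [accept]
  "ab" -> q1 [accept]
  "aba" -> q0 [reject]
  "abab" -> q1 [accept]
  "ababa" -> q0 [reject]
  "ababaa" -> q1 [accept]
  "ababaab" -> q1 [accept]
  "ababaaba" -> q0 [reject]

"ababaab"


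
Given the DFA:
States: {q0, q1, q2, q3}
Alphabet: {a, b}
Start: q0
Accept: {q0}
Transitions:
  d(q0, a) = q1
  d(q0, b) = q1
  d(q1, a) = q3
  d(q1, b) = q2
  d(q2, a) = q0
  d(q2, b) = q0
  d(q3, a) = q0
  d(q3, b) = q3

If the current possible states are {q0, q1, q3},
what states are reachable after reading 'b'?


Apply transition on 'b' from each current state:
  d(q0, b) = q1
  d(q1, b) = q2
  d(q3, b) = q3

{q1, q2, q3}


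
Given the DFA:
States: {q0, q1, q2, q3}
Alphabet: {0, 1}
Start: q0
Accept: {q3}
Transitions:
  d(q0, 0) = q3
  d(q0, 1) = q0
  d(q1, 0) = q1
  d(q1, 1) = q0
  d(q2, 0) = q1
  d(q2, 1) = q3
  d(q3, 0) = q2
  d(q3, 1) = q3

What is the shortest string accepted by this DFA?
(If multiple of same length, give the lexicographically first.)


BFS by string length (lex-first path to each state shown):
  len 0: q0<-""
  len 1: q0<-"1", q3<-"0"
Found accept state at length 1.

"0"


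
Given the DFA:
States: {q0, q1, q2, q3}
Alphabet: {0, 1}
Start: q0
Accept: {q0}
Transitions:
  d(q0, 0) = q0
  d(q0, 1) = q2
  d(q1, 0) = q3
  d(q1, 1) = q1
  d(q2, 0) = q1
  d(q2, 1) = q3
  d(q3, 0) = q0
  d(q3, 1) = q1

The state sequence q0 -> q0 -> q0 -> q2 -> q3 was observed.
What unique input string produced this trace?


Trace back each transition to find the symbol:
  q0 --[0]--> q0
  q0 --[0]--> q0
  q0 --[1]--> q2
  q2 --[1]--> q3

"0011"


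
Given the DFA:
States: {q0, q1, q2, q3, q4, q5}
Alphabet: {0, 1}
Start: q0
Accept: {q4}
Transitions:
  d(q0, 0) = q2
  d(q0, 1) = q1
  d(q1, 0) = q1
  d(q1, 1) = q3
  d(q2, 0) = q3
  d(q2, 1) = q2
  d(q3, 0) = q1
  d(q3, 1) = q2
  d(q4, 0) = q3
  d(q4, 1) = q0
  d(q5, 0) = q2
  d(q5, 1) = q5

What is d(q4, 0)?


Looking up transition d(q4, 0)

q3


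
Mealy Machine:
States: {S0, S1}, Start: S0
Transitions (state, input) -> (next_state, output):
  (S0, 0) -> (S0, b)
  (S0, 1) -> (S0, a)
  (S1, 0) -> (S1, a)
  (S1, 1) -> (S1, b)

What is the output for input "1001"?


Step-by-step:
  (S0, 1) -> (S0, a)
  (S0, 0) -> (S0, b)
  (S0, 0) -> (S0, b)
  (S0, 1) -> (S0, a)

"abba"


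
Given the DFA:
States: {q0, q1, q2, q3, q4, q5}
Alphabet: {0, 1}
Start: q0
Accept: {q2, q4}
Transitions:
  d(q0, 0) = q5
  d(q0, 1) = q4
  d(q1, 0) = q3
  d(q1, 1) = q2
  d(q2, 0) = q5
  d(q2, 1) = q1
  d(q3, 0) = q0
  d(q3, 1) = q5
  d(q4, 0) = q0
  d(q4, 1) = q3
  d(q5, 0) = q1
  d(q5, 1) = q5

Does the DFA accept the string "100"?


Trace: q0 -> q4 -> q0 -> q5
Final state: q5
Accept states: {q2, q4}

No, rejected (final state q5 is not an accept state)


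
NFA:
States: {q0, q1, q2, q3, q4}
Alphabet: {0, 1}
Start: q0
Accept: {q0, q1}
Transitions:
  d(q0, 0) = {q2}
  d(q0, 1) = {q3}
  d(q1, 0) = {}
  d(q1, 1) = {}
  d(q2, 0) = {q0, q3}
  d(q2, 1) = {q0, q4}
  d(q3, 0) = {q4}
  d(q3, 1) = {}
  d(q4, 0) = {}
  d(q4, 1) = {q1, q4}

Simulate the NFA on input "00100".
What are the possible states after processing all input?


Start: {q0}
  --0--> {q2}
  --0--> {q0, q3}
  --1--> {q3}
  --0--> {q4}
  --0--> {}

{} (empty set, no valid transitions)


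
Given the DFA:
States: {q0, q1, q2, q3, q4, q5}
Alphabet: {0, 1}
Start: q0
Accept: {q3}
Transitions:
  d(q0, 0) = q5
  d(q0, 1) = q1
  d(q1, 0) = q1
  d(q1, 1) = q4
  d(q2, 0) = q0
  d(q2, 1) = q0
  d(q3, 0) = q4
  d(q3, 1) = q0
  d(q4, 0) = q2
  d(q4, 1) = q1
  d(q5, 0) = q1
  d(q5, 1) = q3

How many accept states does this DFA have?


Accept states listed: {q3}
Counting: q3(1)

1


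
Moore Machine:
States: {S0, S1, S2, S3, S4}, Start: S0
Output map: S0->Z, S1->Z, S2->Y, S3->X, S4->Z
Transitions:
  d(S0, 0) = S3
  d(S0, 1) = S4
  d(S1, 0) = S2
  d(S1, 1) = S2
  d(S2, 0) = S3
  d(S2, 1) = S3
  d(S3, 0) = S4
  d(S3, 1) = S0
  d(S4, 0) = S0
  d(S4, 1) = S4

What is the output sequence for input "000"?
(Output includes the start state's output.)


Start: S0 (output Z)
  --0--> S3 (output X)
  --0--> S4 (output Z)
  --0--> S0 (output Z)

"ZXZZ"


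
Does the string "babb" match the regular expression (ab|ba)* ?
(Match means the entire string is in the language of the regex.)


|string| = 4; first = 'b'; last = 'b'

No, "babb" does not match (ab|ba)*


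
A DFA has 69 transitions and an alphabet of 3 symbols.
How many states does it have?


Each state has exactly one transition per symbol.
states = transitions / |alphabet| = 69 / 3 = 23

23


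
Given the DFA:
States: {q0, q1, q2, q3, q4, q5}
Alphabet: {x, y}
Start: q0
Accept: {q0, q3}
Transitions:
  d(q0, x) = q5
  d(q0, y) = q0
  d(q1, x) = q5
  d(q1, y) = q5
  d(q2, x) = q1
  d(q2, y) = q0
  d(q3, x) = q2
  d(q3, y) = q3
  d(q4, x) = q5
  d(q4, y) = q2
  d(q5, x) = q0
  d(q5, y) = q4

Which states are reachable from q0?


BFS from q0:
  layer 0: {q0}
  layer 1: {q5}
  layer 2: {q4}
  layer 3: {q2}
  layer 4: {q1}

{q0, q1, q2, q4, q5}


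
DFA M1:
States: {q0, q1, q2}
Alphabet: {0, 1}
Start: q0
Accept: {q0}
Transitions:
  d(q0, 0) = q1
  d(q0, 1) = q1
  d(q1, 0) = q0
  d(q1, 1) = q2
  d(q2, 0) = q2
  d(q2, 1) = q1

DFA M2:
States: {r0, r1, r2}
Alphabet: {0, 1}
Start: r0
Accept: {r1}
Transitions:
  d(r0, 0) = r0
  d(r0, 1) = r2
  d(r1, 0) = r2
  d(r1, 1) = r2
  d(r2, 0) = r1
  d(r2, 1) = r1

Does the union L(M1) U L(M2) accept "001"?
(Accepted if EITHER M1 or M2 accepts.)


M1: final=q1 accepted=False
M2: final=r2 accepted=False

No, union rejects (neither accepts)


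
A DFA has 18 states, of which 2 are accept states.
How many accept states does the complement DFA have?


Complement swaps accept and non-accept states.
18 - 2 = 16

16


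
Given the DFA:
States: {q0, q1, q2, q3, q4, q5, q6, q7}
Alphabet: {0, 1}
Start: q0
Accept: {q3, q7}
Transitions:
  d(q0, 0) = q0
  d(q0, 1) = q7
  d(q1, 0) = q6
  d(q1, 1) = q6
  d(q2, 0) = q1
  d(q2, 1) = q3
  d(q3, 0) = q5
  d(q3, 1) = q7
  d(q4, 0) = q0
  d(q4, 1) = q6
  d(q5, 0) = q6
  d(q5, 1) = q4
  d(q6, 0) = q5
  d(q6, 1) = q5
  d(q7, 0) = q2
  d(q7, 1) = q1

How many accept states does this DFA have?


Accept states listed: {q3, q7}
Counting: q3(1) q7(2)

2


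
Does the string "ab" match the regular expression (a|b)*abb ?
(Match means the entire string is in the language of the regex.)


|string| = 2; first = 'a'; last = 'b'

No, "ab" does not match (a|b)*abb


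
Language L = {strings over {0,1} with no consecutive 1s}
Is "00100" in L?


'11' does not occur

Yes, "00100" is in L


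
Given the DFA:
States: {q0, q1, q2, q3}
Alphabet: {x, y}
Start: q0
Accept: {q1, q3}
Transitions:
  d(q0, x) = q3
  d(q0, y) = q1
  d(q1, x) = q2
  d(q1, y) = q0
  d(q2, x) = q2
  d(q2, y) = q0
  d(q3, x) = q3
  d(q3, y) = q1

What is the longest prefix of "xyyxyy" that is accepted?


Run the DFA, marking each prefix where the state is accepting:
  "" -> q0 [reject]
  "x" -> q3 [accept]
  "xy" -> q1 [accept]
  "xyy" -> q0 [reject]
  "xyyx" -> q3 [accept]
  "xyyxy" -> q1 [accept]
  "xyyxyy" -> q0 [reject]

"xyyxy"


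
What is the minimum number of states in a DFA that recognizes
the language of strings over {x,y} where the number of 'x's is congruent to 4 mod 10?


States track (count of 'x') mod 10.
Need 10 states: one per remainder 0..9; accept = remainder 4.

10


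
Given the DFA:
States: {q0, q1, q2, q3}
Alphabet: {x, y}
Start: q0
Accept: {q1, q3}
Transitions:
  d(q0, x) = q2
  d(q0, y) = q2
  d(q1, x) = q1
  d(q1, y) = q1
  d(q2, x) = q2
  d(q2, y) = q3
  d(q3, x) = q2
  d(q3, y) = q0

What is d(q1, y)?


Looking up transition d(q1, y)

q1


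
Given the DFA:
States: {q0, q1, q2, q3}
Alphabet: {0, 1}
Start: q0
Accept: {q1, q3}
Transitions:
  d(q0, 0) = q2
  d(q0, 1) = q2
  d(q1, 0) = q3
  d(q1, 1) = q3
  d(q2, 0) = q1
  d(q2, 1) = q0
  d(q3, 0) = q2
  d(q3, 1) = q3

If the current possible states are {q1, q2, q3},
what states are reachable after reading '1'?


Apply transition on '1' from each current state:
  d(q1, 1) = q3
  d(q2, 1) = q0
  d(q3, 1) = q3

{q0, q3}


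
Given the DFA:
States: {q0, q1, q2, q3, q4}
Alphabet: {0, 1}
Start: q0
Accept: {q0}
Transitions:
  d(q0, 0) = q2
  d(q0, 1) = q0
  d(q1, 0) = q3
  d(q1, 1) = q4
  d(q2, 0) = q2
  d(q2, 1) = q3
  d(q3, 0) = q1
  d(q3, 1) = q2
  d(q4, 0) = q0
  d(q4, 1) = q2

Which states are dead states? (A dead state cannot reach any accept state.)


Forward reachability from each state:
  q0 -> reaches accept state q0 (live)
  q1 -> reaches accept state q0 (live)
  q2 -> reaches accept state q0 (live)
  q3 -> reaches accept state q0 (live)
  q4 -> reaches accept state q0 (live)

None (all states can reach an accept state)


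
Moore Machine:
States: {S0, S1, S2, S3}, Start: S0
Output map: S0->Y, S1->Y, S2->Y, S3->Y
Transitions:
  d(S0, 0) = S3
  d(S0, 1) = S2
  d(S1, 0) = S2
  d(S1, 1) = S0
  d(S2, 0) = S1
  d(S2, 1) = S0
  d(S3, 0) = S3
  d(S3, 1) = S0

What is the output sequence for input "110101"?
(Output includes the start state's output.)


Start: S0 (output Y)
  --1--> S2 (output Y)
  --1--> S0 (output Y)
  --0--> S3 (output Y)
  --1--> S0 (output Y)
  --0--> S3 (output Y)
  --1--> S0 (output Y)

"YYYYYYY"


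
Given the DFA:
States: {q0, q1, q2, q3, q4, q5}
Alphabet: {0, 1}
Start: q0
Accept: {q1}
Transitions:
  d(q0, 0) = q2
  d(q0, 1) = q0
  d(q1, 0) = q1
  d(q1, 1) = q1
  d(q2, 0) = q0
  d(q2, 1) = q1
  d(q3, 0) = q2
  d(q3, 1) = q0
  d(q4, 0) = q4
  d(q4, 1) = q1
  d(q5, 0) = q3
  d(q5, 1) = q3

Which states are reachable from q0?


BFS from q0:
  layer 0: {q0}
  layer 1: {q2}
  layer 2: {q1}

{q0, q1, q2}


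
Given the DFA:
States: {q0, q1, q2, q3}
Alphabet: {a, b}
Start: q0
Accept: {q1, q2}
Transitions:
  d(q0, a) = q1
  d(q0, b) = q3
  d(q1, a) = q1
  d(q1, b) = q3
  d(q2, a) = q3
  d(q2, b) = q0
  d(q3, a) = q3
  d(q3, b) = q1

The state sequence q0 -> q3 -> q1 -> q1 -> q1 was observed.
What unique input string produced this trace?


Trace back each transition to find the symbol:
  q0 --[b]--> q3
  q3 --[b]--> q1
  q1 --[a]--> q1
  q1 --[a]--> q1

"bbaa"


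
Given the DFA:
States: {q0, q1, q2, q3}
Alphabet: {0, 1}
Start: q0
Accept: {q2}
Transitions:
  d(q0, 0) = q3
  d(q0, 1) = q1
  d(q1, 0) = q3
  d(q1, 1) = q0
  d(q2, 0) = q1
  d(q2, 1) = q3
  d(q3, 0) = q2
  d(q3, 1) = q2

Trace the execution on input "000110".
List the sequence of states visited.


Input: 000110
d(q0, 0) = q3
d(q3, 0) = q2
d(q2, 0) = q1
d(q1, 1) = q0
d(q0, 1) = q1
d(q1, 0) = q3


q0 -> q3 -> q2 -> q1 -> q0 -> q1 -> q3


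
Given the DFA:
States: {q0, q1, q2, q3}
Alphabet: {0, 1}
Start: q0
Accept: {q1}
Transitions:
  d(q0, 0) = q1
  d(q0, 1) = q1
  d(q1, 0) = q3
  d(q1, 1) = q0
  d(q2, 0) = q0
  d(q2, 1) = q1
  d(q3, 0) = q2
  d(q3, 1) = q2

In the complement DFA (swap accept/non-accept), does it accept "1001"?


Trace: q0 -> q1 -> q3 -> q2 -> q1
Final: q1
Original accept: {q1}
Complement: q1 is in original accept

No, complement rejects (original accepts)


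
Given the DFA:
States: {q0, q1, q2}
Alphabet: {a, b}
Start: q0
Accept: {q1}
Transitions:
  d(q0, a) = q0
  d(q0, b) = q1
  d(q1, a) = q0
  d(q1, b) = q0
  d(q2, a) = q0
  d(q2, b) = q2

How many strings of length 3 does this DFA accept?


Enumerating all length-3 strings:
  "aaa" -> q0 [reject]
  "aab" -> q1 [accept]
  "aba" -> q0 [reject]
  "abb" -> q0 [reject]
  "baa" -> q0 [reject]
  "bab" -> q1 [accept]
  "bba" -> q0 [reject]
  "bbb" -> q1 [accept]

3 out of 8


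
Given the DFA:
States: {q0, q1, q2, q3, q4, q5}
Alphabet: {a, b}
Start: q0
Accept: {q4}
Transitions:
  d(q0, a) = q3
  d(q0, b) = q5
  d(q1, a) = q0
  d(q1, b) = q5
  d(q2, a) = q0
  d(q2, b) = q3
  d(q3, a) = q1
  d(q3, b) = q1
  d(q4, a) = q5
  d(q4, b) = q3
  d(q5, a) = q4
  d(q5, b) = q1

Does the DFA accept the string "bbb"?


Trace: q0 -> q5 -> q1 -> q5
Final state: q5
Accept states: {q4}

No, rejected (final state q5 is not an accept state)


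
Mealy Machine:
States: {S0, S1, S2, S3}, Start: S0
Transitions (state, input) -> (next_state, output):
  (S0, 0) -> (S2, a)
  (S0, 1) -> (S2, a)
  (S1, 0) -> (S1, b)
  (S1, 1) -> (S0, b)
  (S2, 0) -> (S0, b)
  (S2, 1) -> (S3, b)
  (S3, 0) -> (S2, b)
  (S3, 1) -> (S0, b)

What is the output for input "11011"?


Step-by-step:
  (S0, 1) -> (S2, a)
  (S2, 1) -> (S3, b)
  (S3, 0) -> (S2, b)
  (S2, 1) -> (S3, b)
  (S3, 1) -> (S0, b)

"abbbb"


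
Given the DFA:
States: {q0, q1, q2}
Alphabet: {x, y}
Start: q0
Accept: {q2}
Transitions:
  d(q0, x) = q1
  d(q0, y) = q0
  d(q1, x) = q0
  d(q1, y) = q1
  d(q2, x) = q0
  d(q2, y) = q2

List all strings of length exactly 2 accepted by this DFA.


All strings of length 2: 4 total
Accepted: 0

None


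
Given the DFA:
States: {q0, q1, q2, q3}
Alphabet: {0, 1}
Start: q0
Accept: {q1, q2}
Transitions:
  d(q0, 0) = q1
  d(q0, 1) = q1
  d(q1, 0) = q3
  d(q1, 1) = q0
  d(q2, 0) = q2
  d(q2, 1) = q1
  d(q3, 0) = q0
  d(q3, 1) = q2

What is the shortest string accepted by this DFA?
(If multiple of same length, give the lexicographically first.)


BFS by string length (lex-first path to each state shown):
  len 0: q0<-""
  len 1: q1<-"0"
Found accept state at length 1.

"0"


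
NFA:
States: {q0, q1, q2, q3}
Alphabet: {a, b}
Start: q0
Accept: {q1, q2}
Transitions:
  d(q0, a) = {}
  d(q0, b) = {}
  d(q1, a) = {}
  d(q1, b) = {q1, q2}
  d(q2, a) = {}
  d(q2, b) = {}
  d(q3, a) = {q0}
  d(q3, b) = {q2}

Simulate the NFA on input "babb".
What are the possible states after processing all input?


Start: {q0}
  --b--> {}
  --a--> {}
  --b--> {}
  --b--> {}

{} (empty set, no valid transitions)


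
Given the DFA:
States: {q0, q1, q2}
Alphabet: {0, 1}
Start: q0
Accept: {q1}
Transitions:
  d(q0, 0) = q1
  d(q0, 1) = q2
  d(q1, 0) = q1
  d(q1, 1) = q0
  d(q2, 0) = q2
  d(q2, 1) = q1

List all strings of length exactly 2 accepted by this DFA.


All strings of length 2: 4 total
Accepted: 2

"00", "11"


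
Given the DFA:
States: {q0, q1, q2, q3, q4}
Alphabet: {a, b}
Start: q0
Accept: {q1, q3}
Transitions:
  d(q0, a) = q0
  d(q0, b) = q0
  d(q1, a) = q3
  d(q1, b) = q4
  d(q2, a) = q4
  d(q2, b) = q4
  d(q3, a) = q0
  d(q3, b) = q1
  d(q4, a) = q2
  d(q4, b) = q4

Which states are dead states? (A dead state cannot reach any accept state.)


Forward reachability from each state:
  q0 -> reaches {q0}, no accept state (dead)
  q1 -> reaches accept state q1 (live)
  q2 -> reaches {q2, q4}, no accept state (dead)
  q3 -> reaches accept state q1 (live)
  q4 -> reaches {q2, q4}, no accept state (dead)

{q0, q2, q4}


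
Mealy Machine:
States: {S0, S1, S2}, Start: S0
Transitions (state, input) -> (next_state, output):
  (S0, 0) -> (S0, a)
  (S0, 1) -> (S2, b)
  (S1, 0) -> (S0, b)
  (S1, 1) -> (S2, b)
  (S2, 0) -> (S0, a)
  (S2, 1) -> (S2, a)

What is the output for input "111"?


Step-by-step:
  (S0, 1) -> (S2, b)
  (S2, 1) -> (S2, a)
  (S2, 1) -> (S2, a)

"baa"


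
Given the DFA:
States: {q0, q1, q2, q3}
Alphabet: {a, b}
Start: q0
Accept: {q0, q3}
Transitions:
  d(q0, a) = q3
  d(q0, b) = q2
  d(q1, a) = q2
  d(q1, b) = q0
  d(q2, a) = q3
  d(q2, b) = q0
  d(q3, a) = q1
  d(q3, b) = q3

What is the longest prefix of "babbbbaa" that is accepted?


Run the DFA, marking each prefix where the state is accepting:
  "" -> q0 [accept]
  "b" -> q2 [reject]
  "ba" -> q3 [accept]
  "bab" -> q3 [accept]
  "babb" -> q3 [accept]
  "babbb" -> q3 [accept]
  "babbbb" -> q3 [accept]
  "babbbba" -> q1 [reject]
  "babbbbaa" -> q2 [reject]

"babbbb"


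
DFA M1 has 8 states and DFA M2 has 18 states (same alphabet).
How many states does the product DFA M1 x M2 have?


Product construction pairs every M1 state with every M2 state.
8 * 18 = 144

144


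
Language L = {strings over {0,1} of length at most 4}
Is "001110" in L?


length = 6

No, "001110" is not in L


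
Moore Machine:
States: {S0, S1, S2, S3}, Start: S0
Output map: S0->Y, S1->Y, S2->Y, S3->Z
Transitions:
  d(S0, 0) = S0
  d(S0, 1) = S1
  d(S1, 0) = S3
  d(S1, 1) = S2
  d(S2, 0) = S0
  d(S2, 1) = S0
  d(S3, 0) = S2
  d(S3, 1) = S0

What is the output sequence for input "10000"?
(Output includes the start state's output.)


Start: S0 (output Y)
  --1--> S1 (output Y)
  --0--> S3 (output Z)
  --0--> S2 (output Y)
  --0--> S0 (output Y)
  --0--> S0 (output Y)

"YYZYYY"


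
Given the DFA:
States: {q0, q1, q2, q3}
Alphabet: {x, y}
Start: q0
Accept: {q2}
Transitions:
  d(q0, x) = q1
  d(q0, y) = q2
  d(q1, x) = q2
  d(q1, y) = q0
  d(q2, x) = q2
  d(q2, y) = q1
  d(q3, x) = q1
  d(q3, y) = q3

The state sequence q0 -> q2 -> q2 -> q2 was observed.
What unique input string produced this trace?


Trace back each transition to find the symbol:
  q0 --[y]--> q2
  q2 --[x]--> q2
  q2 --[x]--> q2

"yxx"


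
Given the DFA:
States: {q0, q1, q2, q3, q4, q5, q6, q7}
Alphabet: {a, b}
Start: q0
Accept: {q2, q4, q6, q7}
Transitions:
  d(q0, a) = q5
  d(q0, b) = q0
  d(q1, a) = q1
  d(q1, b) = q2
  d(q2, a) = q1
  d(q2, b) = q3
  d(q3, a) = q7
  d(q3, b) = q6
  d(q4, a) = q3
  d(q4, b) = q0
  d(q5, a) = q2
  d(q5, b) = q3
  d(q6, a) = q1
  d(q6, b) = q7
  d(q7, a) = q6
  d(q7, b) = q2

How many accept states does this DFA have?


Accept states listed: {q2, q4, q6, q7}
Counting: q2(1) q4(2) q6(3) q7(4)

4


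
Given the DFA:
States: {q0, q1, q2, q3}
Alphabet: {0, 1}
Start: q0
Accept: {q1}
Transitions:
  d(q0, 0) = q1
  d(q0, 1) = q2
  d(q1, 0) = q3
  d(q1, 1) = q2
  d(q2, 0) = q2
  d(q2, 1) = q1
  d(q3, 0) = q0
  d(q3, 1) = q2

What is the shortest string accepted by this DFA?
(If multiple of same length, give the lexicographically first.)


BFS by string length (lex-first path to each state shown):
  len 0: q0<-""
  len 1: q1<-"0", q2<-"1"
Found accept state at length 1.

"0"


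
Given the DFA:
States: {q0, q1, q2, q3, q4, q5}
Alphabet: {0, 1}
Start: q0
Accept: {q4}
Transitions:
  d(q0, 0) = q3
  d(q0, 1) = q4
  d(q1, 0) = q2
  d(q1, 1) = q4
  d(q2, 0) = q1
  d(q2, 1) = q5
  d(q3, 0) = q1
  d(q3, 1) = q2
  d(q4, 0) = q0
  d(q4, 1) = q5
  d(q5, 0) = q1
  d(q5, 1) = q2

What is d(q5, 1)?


Looking up transition d(q5, 1)

q2


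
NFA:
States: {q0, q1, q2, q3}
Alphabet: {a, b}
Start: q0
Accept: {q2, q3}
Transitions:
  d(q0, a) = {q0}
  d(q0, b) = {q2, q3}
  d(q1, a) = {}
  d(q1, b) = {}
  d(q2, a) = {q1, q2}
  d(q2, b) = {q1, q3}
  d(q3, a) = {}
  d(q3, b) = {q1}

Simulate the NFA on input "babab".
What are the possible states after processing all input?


Start: {q0}
  --b--> {q2, q3}
  --a--> {q1, q2}
  --b--> {q1, q3}
  --a--> {}
  --b--> {}

{} (empty set, no valid transitions)


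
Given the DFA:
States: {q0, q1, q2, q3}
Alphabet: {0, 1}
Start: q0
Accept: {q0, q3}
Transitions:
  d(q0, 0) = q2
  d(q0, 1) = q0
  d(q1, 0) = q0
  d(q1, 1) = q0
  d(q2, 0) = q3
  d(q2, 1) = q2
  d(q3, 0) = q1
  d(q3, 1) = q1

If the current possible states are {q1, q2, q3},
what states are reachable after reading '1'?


Apply transition on '1' from each current state:
  d(q1, 1) = q0
  d(q2, 1) = q2
  d(q3, 1) = q1

{q0, q1, q2}


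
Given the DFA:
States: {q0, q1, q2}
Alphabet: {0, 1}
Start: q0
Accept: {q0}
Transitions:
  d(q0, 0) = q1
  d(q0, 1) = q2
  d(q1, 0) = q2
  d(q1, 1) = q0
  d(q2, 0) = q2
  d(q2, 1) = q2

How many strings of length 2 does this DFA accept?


Enumerating all length-2 strings:
  "00" -> q2 [reject]
  "01" -> q0 [accept]
  "10" -> q2 [reject]
  "11" -> q2 [reject]

1 out of 4


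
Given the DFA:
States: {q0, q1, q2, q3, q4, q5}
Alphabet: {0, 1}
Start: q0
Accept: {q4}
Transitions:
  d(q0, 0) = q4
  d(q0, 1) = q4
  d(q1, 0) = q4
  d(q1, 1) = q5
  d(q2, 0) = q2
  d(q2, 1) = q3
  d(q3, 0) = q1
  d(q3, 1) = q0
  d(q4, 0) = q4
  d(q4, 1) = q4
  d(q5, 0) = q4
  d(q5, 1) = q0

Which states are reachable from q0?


BFS from q0:
  layer 0: {q0}
  layer 1: {q4}

{q0, q4}


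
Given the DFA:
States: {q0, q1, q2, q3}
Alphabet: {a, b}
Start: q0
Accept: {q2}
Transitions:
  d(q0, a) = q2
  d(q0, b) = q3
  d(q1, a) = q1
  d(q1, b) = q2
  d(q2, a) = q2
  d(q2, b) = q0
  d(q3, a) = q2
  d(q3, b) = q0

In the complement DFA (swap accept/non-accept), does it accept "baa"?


Trace: q0 -> q3 -> q2 -> q2
Final: q2
Original accept: {q2}
Complement: q2 is in original accept

No, complement rejects (original accepts)


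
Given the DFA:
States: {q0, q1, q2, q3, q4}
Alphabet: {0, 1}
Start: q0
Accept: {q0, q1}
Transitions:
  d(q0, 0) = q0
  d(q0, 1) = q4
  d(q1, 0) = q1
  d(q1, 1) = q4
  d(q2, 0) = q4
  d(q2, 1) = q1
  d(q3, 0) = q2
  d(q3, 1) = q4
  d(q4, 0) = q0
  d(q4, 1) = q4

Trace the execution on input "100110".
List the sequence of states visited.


Input: 100110
d(q0, 1) = q4
d(q4, 0) = q0
d(q0, 0) = q0
d(q0, 1) = q4
d(q4, 1) = q4
d(q4, 0) = q0


q0 -> q4 -> q0 -> q0 -> q4 -> q4 -> q0


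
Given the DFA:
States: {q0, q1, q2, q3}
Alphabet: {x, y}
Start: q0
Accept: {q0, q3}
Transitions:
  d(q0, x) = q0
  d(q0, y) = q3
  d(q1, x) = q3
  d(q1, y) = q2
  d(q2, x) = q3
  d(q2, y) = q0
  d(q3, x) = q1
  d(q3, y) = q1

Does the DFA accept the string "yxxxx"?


Trace: q0 -> q3 -> q1 -> q3 -> q1 -> q3
Final state: q3
Accept states: {q0, q3}

Yes, accepted (final state q3 is an accept state)


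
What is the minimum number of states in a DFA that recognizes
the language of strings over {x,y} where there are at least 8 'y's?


States: count = 0, 1, ..., 7, and a final '>= 8' state.
Total: 8 + 1 = 9. Accept = '>= 8' state.

9


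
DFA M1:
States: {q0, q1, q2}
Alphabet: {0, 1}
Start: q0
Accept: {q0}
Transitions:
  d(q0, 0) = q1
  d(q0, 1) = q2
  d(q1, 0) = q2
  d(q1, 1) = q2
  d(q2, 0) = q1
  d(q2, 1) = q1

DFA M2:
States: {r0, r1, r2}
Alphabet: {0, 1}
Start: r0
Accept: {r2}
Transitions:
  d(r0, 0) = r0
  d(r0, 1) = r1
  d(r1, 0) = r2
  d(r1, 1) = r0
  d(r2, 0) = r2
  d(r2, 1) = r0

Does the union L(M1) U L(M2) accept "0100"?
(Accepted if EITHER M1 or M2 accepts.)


M1: final=q2 accepted=False
M2: final=r2 accepted=True

Yes, union accepts


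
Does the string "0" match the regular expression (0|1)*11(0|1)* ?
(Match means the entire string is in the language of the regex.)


|string| = 1; first = '0'; last = '0'

No, "0" does not match (0|1)*11(0|1)*


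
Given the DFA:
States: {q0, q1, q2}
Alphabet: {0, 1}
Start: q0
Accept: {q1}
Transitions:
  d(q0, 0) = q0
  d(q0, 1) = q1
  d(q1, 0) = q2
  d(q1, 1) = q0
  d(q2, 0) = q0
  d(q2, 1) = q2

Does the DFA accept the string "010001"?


Trace: q0 -> q0 -> q1 -> q2 -> q0 -> q0 -> q1
Final state: q1
Accept states: {q1}

Yes, accepted (final state q1 is an accept state)


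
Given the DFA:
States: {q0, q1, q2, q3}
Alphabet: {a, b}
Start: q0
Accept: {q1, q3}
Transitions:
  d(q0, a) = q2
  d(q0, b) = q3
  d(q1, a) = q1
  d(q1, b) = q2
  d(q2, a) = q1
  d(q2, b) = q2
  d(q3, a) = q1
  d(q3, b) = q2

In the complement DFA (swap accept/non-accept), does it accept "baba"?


Trace: q0 -> q3 -> q1 -> q2 -> q1
Final: q1
Original accept: {q1, q3}
Complement: q1 is in original accept

No, complement rejects (original accepts)


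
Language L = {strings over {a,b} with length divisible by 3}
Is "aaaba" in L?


length = 5; 5 mod 3 = 2

No, "aaaba" is not in L


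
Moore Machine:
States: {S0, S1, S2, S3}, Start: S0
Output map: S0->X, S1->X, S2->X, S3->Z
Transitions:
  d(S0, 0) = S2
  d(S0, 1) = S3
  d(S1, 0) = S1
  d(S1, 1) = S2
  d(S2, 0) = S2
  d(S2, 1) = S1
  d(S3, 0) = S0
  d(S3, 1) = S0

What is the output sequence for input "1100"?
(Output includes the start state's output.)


Start: S0 (output X)
  --1--> S3 (output Z)
  --1--> S0 (output X)
  --0--> S2 (output X)
  --0--> S2 (output X)

"XZXXX"


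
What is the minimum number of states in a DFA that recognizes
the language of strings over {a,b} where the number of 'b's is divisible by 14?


States track (count of 'b') mod 14.
Need 14 states: one per remainder 0..13; accept = remainder 0.

14


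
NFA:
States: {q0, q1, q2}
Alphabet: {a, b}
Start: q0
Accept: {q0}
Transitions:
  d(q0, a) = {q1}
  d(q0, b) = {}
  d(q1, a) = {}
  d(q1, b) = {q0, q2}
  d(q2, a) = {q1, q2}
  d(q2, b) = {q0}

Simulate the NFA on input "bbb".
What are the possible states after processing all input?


Start: {q0}
  --b--> {}
  --b--> {}
  --b--> {}

{} (empty set, no valid transitions)


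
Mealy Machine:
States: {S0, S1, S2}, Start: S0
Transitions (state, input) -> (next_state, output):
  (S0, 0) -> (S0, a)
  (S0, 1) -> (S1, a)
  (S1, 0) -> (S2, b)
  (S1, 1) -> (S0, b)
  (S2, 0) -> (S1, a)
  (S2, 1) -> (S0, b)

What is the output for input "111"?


Step-by-step:
  (S0, 1) -> (S1, a)
  (S1, 1) -> (S0, b)
  (S0, 1) -> (S1, a)

"aba"


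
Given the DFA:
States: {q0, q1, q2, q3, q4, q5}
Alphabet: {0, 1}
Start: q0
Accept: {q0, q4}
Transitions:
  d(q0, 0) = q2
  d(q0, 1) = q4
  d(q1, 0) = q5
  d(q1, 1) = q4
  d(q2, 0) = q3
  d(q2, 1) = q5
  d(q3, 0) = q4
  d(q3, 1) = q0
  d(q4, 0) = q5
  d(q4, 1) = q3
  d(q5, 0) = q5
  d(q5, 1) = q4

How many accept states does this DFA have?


Accept states listed: {q0, q4}
Counting: q0(1) q4(2)

2


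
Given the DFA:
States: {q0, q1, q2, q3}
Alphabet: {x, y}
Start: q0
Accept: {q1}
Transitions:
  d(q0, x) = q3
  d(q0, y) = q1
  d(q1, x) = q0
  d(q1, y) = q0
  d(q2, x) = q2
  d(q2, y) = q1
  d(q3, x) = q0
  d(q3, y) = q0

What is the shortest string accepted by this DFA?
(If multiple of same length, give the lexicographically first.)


BFS by string length (lex-first path to each state shown):
  len 0: q0<-""
  len 1: q1<-"y", q3<-"x"
Found accept state at length 1.

"y"


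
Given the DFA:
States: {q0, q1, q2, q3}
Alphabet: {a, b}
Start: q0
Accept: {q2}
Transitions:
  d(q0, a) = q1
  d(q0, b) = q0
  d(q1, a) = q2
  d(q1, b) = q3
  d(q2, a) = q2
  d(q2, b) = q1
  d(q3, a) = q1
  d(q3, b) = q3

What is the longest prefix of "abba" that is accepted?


Run the DFA, marking each prefix where the state is accepting:
  "" -> q0 [reject]
  "a" -> q1 [reject]
  "ab" -> q3 [reject]
  "abb" -> q3 [reject]
  "abba" -> q1 [reject]

No prefix is accepted


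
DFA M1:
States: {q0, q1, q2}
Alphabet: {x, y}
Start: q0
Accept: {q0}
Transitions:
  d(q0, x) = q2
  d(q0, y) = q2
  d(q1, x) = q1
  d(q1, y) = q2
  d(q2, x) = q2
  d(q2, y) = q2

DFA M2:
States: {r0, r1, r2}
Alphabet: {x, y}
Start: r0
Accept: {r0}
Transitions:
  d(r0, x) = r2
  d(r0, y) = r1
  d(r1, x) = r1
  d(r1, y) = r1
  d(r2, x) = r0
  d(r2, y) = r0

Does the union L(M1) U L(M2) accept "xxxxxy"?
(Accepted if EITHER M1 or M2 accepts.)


M1: final=q2 accepted=False
M2: final=r0 accepted=True

Yes, union accepts


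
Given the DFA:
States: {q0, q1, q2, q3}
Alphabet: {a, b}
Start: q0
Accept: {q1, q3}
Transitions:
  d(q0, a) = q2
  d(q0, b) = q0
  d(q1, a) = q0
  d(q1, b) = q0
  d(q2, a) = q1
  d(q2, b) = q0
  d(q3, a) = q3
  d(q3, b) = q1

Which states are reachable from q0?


BFS from q0:
  layer 0: {q0}
  layer 1: {q2}
  layer 2: {q1}

{q0, q1, q2}


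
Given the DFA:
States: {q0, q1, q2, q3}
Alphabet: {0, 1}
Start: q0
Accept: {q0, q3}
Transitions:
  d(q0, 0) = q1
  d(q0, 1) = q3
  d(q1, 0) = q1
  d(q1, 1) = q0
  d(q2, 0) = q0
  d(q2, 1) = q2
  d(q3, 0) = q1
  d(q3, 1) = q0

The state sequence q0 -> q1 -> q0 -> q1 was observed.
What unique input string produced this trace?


Trace back each transition to find the symbol:
  q0 --[0]--> q1
  q1 --[1]--> q0
  q0 --[0]--> q1

"010"


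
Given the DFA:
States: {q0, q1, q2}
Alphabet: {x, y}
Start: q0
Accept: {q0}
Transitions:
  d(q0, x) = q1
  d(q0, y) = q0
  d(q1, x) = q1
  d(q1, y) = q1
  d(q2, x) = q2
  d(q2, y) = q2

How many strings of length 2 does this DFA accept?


Enumerating all length-2 strings:
  "xx" -> q1 [reject]
  "xy" -> q1 [reject]
  "yx" -> q1 [reject]
  "yy" -> q0 [accept]

1 out of 4


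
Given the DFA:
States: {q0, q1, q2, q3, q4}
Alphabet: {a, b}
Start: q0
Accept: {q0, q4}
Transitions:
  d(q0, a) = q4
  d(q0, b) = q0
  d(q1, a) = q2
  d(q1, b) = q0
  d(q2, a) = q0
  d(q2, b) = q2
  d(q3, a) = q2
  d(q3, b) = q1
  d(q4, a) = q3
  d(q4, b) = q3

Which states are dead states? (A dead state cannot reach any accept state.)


Forward reachability from each state:
  q0 -> reaches accept state q0 (live)
  q1 -> reaches accept state q0 (live)
  q2 -> reaches accept state q0 (live)
  q3 -> reaches accept state q0 (live)
  q4 -> reaches accept state q0 (live)

None (all states can reach an accept state)


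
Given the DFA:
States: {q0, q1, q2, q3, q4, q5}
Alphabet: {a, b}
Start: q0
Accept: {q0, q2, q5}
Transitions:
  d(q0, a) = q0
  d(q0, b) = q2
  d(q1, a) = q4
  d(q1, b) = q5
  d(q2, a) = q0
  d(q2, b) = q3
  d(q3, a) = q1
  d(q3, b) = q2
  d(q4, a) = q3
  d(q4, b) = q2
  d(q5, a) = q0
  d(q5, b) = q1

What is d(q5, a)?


Looking up transition d(q5, a)

q0


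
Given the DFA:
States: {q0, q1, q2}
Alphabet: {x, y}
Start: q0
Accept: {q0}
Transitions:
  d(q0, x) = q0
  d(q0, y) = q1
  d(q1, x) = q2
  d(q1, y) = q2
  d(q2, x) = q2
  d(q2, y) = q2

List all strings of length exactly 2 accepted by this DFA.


All strings of length 2: 4 total
Accepted: 1

"xx"


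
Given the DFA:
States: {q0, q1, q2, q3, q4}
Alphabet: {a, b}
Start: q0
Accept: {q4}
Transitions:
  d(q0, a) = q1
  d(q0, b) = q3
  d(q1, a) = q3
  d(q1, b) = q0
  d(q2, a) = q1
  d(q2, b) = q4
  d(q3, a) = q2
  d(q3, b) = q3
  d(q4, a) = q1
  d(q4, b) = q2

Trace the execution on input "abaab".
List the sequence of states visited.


Input: abaab
d(q0, a) = q1
d(q1, b) = q0
d(q0, a) = q1
d(q1, a) = q3
d(q3, b) = q3


q0 -> q1 -> q0 -> q1 -> q3 -> q3


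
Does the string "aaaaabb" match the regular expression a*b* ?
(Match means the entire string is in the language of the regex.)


|string| = 7; first = 'a'; last = 'b'

Yes, "aaaaabb" matches a*b*


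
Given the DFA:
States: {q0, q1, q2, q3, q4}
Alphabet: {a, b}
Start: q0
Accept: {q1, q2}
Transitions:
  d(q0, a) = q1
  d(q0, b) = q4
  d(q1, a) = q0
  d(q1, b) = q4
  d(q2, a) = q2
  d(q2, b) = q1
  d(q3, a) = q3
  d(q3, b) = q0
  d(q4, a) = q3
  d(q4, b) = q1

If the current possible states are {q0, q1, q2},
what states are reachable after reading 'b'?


Apply transition on 'b' from each current state:
  d(q0, b) = q4
  d(q1, b) = q4
  d(q2, b) = q1

{q1, q4}


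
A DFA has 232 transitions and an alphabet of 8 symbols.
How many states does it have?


Each state has exactly one transition per symbol.
states = transitions / |alphabet| = 232 / 8 = 29

29


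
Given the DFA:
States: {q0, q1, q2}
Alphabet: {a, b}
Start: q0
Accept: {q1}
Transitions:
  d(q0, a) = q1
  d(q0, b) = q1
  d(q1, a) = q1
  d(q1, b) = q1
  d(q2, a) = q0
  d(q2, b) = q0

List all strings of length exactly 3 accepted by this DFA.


All strings of length 3: 8 total
Accepted: 8

"aaa", "aab", "aba", "abb", "baa", "bab", "bba", "bbb"


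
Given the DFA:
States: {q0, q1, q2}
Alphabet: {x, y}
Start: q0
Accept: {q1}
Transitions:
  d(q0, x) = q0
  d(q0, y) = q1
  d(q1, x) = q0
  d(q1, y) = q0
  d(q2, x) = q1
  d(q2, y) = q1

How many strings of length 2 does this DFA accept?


Enumerating all length-2 strings:
  "xx" -> q0 [reject]
  "xy" -> q1 [accept]
  "yx" -> q0 [reject]
  "yy" -> q0 [reject]

1 out of 4


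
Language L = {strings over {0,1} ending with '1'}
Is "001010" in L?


last symbol = '0'

No, "001010" is not in L
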